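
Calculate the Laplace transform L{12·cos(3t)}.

L{cos(ωt)} = s/(s² + ω²), so L{cos(3t)} = s/(s² + 9). Then L{12·cos(3t)} = 12·s/(s² + 9) = 12s/(s² + 9)

Final answer: 12s/(s² + 9)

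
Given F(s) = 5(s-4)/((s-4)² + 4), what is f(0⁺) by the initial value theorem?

f(0⁺) = lim_{s→∞} sF(s) = lim_{s→∞} 5s(s-4)/((s-4)² + 4) = 5

Final answer: 5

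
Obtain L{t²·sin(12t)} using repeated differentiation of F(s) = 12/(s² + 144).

F(s) = 12/(s² + 144). F'(s) = -24s/(s² + 144)². F''(s) = -24(144 - 3s²)/(s² + 144)³ = (72s² - 3456)/(s² + 144)³. So L{t²·sin(12t)} = (-1)² F''(s) = (72s² - 3456)/(s² + 144)³

Final answer: (72s² - 3456)/(s² + 144)³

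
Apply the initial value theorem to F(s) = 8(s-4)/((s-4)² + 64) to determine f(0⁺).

f(0⁺) = lim_{s→∞} sF(s) = lim_{s→∞} 8s(s-4)/((s-4)² + 64) = 8

Final answer: 8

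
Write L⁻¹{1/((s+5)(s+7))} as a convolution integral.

1/((s+5)(s+7)) = (1/(s+5))·(1/(s+7)) = L{e^(-5t)}·L{e^(-7t)}. So f(t) = e^(-5t)*e^(-7t) = ∫₀ᵗ e^(-5τ)·e^(-7(t-τ)) dτ

Final answer: ∫₀ᵗ e^(-5τ)·e^(-7(t-τ)) dτ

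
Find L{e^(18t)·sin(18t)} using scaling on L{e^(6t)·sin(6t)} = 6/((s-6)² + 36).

Scaling with a=3: L{e^(18t)·sin(18t)} = (1/3) · 6/((s/3-6)² + 36). Simplifying: 18/((s-18)² + 324)

Final answer: 18/((s-18)² + 324)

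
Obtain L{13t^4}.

L{t^n} = n!/s^(n+1). So L{13t^4} = 13·4!/s^5 = 312/s^5

Final answer: 312/s^5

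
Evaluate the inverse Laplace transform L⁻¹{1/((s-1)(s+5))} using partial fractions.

Decompose: A/(s-1) + B/(s+5). A = 1/6, B = -1/6. f(t) = (e^t - e^(-5t))/6

Final answer: (e^t - e^(-5t))/6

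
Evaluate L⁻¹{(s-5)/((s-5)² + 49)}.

Using frequency shift: L⁻¹{(s-a)/((s-a)² + b²)} = e^(at)cos(bt). Here a=5, b=7

Final answer: e^(5t)·cos(7t)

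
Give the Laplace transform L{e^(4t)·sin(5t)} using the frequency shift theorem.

Frequency shift: L{e^(at)f(t)} = F(s-a). L{e^(4t)·sin(5t)} = 5/((s-4)² + 25)

Final answer: 5/((s-4)² + 25)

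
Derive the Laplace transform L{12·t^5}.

L{t^n} = n!/s^(n+1), so L{t^5} = 120/s^6. Then L{12·t^5} = 12·120/s^6 = 1440/s^6

Final answer: 1440/s^6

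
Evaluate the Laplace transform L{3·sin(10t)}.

L{sin(ωt)} = ω/(s² + ω²), so L{sin(10t)} = 10/(s² + 100). Then L{3·sin(10t)} = 3·10/(s² + 100) = 30/(s² + 100)

Final answer: 30/(s² + 100)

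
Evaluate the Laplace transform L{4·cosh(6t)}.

L{cosh(ωt)} = s/(s² - ω²), so L{cosh(6t)} = s/(s² - 36). Then L{4·cosh(6t)} = 4·s/(s² - 36) = 4s/(s² - 36)

Final answer: 4s/(s² - 36)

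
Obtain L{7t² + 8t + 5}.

L{7t² + 8t + 5} = 7·2/s³ + 8/s² + 5/s = 14/s³ + 8/s² + 5/s

Final answer: 14/s³ + 8/s² + 5/s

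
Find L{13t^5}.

L{t^n} = n!/s^(n+1). So L{13t^5} = 13·5!/s^6 = 1560/s^6

Final answer: 1560/s^6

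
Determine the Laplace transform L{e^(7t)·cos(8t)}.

L{e^(at)·cos(ωt)} = (s-a)/((s-a)² + ω²), so L{e^(7t)·cos(8t)} = (s-7)/((s-7)² + 64)

Final answer: (s-7)/((s-7)² + 64)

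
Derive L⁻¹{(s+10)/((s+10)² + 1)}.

Using frequency shift: L⁻¹{(s-a)/((s-a)² + b²)} = e^(at)cos(bt). Here a=-10, b=1

Final answer: e^(-10t)·cos(t)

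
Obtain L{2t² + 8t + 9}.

L{2t² + 8t + 9} = 2·2/s³ + 8/s² + 9/s = 4/s³ + 8/s² + 9/s

Final answer: 4/s³ + 8/s² + 9/s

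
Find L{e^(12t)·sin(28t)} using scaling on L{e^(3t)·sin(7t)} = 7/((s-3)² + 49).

Scaling with a=4: L{e^(12t)·sin(28t)} = (1/4) · 7/((s/4-3)² + 49). Simplifying: 28/((s-12)² + 784)

Final answer: 28/((s-12)² + 784)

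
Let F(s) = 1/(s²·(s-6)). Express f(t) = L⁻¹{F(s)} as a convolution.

1/(s²·(s-6)) = (1/s^2)·(1/(s-6)) = L{t}·L{e^(6t)}. So f(t) = t*e^(6t) = ∫₀ᵗ τ·e^(6(t-τ)) dτ

Final answer: ∫₀ᵗ τ·e^(6(t-τ)) dτ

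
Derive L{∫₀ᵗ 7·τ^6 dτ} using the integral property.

L{∫₀ᵗ f(τ)dτ} = F(s)/s with f(t) = 7t^6. F(s) = 5040/s^7, so L{∫₀ᵗ 7·τ^6 dτ} = (5040/s^7)/s = 5040/s^8. (Check: ∫₀ᵗ 7·τ^6 dτ = 7t^7/7.)

Final answer: 5040/s^8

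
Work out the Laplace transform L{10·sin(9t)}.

L{sin(ωt)} = ω/(s² + ω²), so L{sin(9t)} = 9/(s² + 81). Then L{10·sin(9t)} = 10·9/(s² + 81) = 90/(s² + 81)

Final answer: 90/(s² + 81)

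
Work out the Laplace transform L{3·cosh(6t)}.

L{cosh(ωt)} = s/(s² - ω²), so L{cosh(6t)} = s/(s² - 36). Then L{3·cosh(6t)} = 3·s/(s² - 36) = 3s/(s² - 36)

Final answer: 3s/(s² - 36)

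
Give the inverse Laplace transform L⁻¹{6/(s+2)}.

L⁻¹{1/(s-a)} = e^(at), so L⁻¹{1/(s+2)} = e^(-2t), and L⁻¹{6/(s+2)} = 6·e^(-2t)

Final answer: 6·e^(-2t)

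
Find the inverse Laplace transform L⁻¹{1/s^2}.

L⁻¹{n!/s^(n+1)} = t^n with n=1. So L⁻¹{1/s^2} = t

Final answer: t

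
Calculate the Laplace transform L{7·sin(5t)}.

L{sin(ωt)} = ω/(s² + ω²), so L{sin(5t)} = 5/(s² + 25). Then L{7·sin(5t)} = 7·5/(s² + 25) = 35/(s² + 25)

Final answer: 35/(s² + 25)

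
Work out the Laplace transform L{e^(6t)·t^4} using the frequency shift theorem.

L{e^(at)·t^n} = n!/(s-a)^(n+1), so L{e^(6t)·t^4} = 24/(s-6)^5

Final answer: 24/(s-6)^5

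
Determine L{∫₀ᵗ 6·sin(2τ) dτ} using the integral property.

L{∫₀ᵗ f(τ)dτ} = F(s)/s with F(s) = 12/(s² + 4), so the result is (12/(s² + 4))/s = 12/(s(s² + 4))

Final answer: 12/(s(s² + 4))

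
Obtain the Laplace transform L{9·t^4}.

L{t^n} = n!/s^(n+1), so L{t^4} = 24/s^5. Then L{9·t^4} = 9·24/s^5 = 216/s^5

Final answer: 216/s^5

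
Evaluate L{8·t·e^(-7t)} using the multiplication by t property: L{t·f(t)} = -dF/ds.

Using L{t^n·e^(at)} = n!/(s-a)^(n+1), L{t·e^(-7t)} = 1/(s+7)^2, so L{8·t·e^(-7t)} = 8·1/(s+7)^2 = 8/(s+7)^2

Final answer: 8/(s+7)^2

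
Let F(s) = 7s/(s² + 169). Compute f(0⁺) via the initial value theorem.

f(0⁺) = lim_{s→∞} s·7s/(s² + 169) = lim_{s→∞} 7s²/(s² + 169) = 7

Final answer: 7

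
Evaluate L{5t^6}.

L{t^n} = n!/s^(n+1). So L{5t^6} = 5·6!/s^7 = 3600/s^7

Final answer: 3600/s^7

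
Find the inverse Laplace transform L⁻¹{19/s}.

L⁻¹{c/s} = c, so L⁻¹{19/s} = 19

Final answer: 19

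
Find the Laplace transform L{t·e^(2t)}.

L{t^n·e^(at)} = n!/(s-a)^(n+1), so L{t·e^(2t)} = 1/(s-2)^2

Final answer: 1/(s-2)^2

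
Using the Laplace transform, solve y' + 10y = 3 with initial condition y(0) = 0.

sY + 10Y = 3/s. Y = 3/(s(s+10)). Partial fractions: Y = 3/10/s - 3/10/(s+10)

Final answer: y(t) = 3/10(1 - e^(-10t))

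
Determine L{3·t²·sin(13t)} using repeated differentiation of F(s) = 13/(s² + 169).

F(s) = 13/(s² + 169). F'(s) = -26s/(s² + 169)². F''(s) = -26(169 - 3s²)/(s² + 169)³ = (78s² - 4394)/(s² + 169)³. So L{t²·sin(13t)} = (-1)² F''(s) = (78s² - 4394)/(s² + 169)³. Then L{3·t²·sin(13t)} = 3·(78s² - 4394)/(s² + 169)³ = (234s² - 13182)/(s² + 169)³

Final answer: (234s² - 13182)/(s² + 169)³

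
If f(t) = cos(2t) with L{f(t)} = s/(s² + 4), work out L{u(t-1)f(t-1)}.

Time shift theorem: L{u(t-a)f(t-a)} = e^(-as)F(s). Here a=1, F(s) = s/(s² + 4), so L{u(t-1)f(t-1)} = e^(-s)·s/(s² + 4)

Final answer: e^(-s)·s/(s² + 4)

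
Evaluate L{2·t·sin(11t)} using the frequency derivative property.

L{sin(11t)} = 11/(s² + 121). By L{t·f(t)} = -F'(s): -d/ds[11/(s² + 121)] = -(11)·(-2s)/(s² + 121)² = 22s/(s² + 121)². Then L{2·t·sin(11t)} = 2·22s/(s² + 121)² = 44s/(s² + 121)²

Final answer: 44s/(s² + 121)²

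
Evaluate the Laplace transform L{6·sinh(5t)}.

L{sinh(ωt)} = ω/(s² - ω²), so L{sinh(5t)} = 5/(s² - 25). Then L{6·sinh(5t)} = 6·5/(s² - 25) = 30/(s² - 25)

Final answer: 30/(s² - 25)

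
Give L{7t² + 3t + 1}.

L{7t² + 3t + 1} = 7·2/s³ + 3/s² + 1/s = 14/s³ + 3/s² + 1/s

Final answer: 14/s³ + 3/s² + 1/s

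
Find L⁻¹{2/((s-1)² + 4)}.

Form: b/((s-a)² + b²) → e^(at)sin(bt). With a=1, b=2

Final answer: e^t·sin(2t)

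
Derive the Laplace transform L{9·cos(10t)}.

L{cos(ωt)} = s/(s² + ω²), so L{cos(10t)} = s/(s² + 100). Then L{9·cos(10t)} = 9·s/(s² + 100) = 9s/(s² + 100)

Final answer: 9s/(s² + 100)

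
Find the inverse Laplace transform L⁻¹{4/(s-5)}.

L⁻¹{1/(s-a)} = e^(at), so L⁻¹{1/(s-5)} = e^(5t), and L⁻¹{4/(s-5)} = 4·e^(5t)

Final answer: 4·e^(5t)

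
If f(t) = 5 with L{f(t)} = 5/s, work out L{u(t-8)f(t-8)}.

Time shift theorem: L{u(t-a)f(t-a)} = e^(-as)F(s). Here a=8, F(s) = 5/s, so L{u(t-8)f(t-8)} = e^(-8s)·5/s

Final answer: e^(-8s)·5/s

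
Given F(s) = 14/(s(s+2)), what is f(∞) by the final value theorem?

f(∞) = lim_{s→0} s·14/(s(s+2)) = lim_{s→0} 14/(s+2) = 14/2 = 7

Final answer: 7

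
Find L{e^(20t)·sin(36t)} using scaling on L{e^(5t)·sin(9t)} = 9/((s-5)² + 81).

Scaling with a=4: L{e^(20t)·sin(36t)} = (1/4) · 9/((s/4-5)² + 81). Simplifying: 36/((s-20)² + 1296)

Final answer: 36/((s-20)² + 1296)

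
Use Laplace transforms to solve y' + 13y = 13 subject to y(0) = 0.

sY + 13Y = 13/s. Y = 13/(s(s+13)). Partial fractions: Y = 1/s - 1/(s+13)

Final answer: y(t) = (1 - e^(-13t))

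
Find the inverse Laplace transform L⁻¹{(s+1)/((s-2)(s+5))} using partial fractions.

Using partial fractions, f(t) = (3e^(2t) + 4e^(-5t))/7

Final answer: (3e^(2t) + 4e^(-5t))/7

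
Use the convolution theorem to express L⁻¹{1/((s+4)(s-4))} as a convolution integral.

1/((s+4)(s-4)) = (1/(s+4))·(1/(s-4)) = L{e^(-4t)}·L{e^(4t)}. So f(t) = e^(-4t)*e^(4t) = ∫₀ᵗ e^(-4τ)·e^(4(t-τ)) dτ

Final answer: ∫₀ᵗ e^(-4τ)·e^(4(t-τ)) dτ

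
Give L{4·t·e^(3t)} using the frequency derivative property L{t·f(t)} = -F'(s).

L{e^(3t)} = 1/(s-3). By frequency derivative: L{t·e^(3t)} = -d/ds[1/(s-3)] = -(-1)/(s-3)² = 1/(s-3)². Then L{4·t·e^(3t)} = 4·1/(s-3)² = 4/(s-3)²

Final answer: 4/(s-3)²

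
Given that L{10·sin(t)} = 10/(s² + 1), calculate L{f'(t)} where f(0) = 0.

L{f'(t)} = s·F(s) - f(0) = s·10/(s² + 1) - 0 = 10s/(s² + 1)

Final answer: 10s/(s² + 1)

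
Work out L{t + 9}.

L{t + 9} = L{t} + 9·L{1} = 1/s² + 9/s

Final answer: 1/s² + 9/s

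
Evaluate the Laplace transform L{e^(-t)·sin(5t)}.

L{e^(at)·sin(ωt)} = ω/((s-a)² + ω²), so L{e^(-t)·sin(5t)} = 5/((s+1)² + 25)

Final answer: 5/((s+1)² + 25)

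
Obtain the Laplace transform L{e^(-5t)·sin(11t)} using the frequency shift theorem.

Frequency shift: L{e^(at)f(t)} = F(s-a). L{e^(-5t)·sin(11t)} = 11/((s+5)² + 121)

Final answer: 11/((s+5)² + 121)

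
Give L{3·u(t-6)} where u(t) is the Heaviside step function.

L{u(t-a)} = e^(-as)/s. Here a=6, so L{u(t-6)} = e^(-6s)/s, and L{3·u(t-6)} = 3·e^(-6s)/s

Final answer: 3·e^(-6s)/s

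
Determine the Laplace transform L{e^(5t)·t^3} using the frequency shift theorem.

L{e^(at)·t^n} = n!/(s-a)^(n+1), so L{e^(5t)·t^3} = 6/(s-5)^4

Final answer: 6/(s-5)^4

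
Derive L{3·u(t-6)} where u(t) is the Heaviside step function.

L{u(t-a)} = e^(-as)/s. Here a=6, so L{u(t-6)} = e^(-6s)/s, and L{3·u(t-6)} = 3·e^(-6s)/s

Final answer: 3·e^(-6s)/s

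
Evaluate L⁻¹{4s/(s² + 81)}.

This is the form c·s/(s² + a²) with a = 9, c = 4. L⁻¹ = 4·cos(9t)

Final answer: 4·cos(9t)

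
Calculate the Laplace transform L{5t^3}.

L{5t^3} = 5 · L{t^3} = 5 · 6/s^4 = 30/s^4

Final answer: 30/s^4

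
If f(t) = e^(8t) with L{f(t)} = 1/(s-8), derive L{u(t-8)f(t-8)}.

Time shift theorem: L{u(t-a)f(t-a)} = e^(-as)F(s). Here a=8, F(s) = 1/(s-8), so L{u(t-8)f(t-8)} = e^(-8s)·1/(s-8)

Final answer: e^(-8s)·1/(s-8)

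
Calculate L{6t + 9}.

L{6t + 9} = 6·L{t} + 9·L{1} = 6/s² + 9/s

Final answer: 6/s² + 9/s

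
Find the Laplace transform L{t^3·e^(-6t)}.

L{t^n·e^(at)} = n!/(s-a)^(n+1), so L{t^3·e^(-6t)} = 6/(s+6)^4

Final answer: 6/(s+6)^4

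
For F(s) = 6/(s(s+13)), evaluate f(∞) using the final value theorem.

f(∞) = lim_{s→0} s·6/(s(s+13)) = lim_{s→0} 6/(s+13) = 6/13 = 6/13

Final answer: 6/13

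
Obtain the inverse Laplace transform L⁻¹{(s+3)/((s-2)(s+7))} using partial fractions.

Using partial fractions, f(t) = (5e^(2t) + 4e^(-7t))/9

Final answer: (5e^(2t) + 4e^(-7t))/9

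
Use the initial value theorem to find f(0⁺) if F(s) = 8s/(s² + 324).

f(0⁺) = lim_{s→∞} s·8s/(s² + 324) = lim_{s→∞} 8s²/(s² + 324) = 8

Final answer: 8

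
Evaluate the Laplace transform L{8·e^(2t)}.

L{e^(at)} = 1/(s-a), so L{e^(2t)} = 1/(s-2). Then L{8·e^(2t)} = 8/(s-2)

Final answer: 8/(s-2)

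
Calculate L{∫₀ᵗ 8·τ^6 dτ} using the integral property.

L{∫₀ᵗ f(τ)dτ} = F(s)/s with f(t) = 8t^6. F(s) = 5760/s^7, so L{∫₀ᵗ 8·τ^6 dτ} = (5760/s^7)/s = 5760/s^8. (Check: ∫₀ᵗ 8·τ^6 dτ = 8t^7/7.)

Final answer: 5760/s^8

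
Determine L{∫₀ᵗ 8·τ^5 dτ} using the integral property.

L{∫₀ᵗ f(τ)dτ} = F(s)/s with f(t) = 8t^5. F(s) = 960/s^6, so L{∫₀ᵗ 8·τ^5 dτ} = (960/s^6)/s = 960/s^7. (Check: ∫₀ᵗ 8·τ^5 dτ = 8t^6/6.)

Final answer: 960/s^7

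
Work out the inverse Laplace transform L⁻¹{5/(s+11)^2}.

L⁻¹{n!/(s-a)^(n+1)} = t^n·e^(at) with n=1, a=-11. So L⁻¹{1/(s+11)^2} = t·e^(-11t), and L⁻¹{5/(s+11)^2} = (5/1)·t·e^(-11t) = 5·t·e^(-11t)

Final answer: 5·t·e^(-11t)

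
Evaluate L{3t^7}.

L{t^n} = n!/s^(n+1). So L{3t^7} = 3·7!/s^8 = 15120/s^8

Final answer: 15120/s^8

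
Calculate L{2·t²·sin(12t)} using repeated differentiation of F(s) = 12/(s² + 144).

F(s) = 12/(s² + 144). F'(s) = -24s/(s² + 144)². F''(s) = -24(144 - 3s²)/(s² + 144)³ = (72s² - 3456)/(s² + 144)³. So L{t²·sin(12t)} = (-1)² F''(s) = (72s² - 3456)/(s² + 144)³. Then L{2·t²·sin(12t)} = 2·(72s² - 3456)/(s² + 144)³ = (144s² - 6912)/(s² + 144)³

Final answer: (144s² - 6912)/(s² + 144)³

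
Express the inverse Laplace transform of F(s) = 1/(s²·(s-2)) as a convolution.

1/(s²·(s-2)) = (1/s^2)·(1/(s-2)) = L{t}·L{e^(2t)}. So f(t) = t*e^(2t) = ∫₀ᵗ τ·e^(2(t-τ)) dτ

Final answer: ∫₀ᵗ τ·e^(2(t-τ)) dτ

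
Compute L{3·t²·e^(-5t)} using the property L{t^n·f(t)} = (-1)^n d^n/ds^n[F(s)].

L{e^(-5t)} = 1/(s+5). d/ds[1/(s+5)] = -1/(s+5)². d²/ds²[1/(s+5)] = 2/(s+5)³. So L{t²·e^(-5t)} = (-1)² · 2/(s+5)³ = 2/(s+5)³. Then L{3·t²·e^(-5t)} = 3·2/(s+5)³ = 6/(s+5)³

Final answer: 6/(s+5)³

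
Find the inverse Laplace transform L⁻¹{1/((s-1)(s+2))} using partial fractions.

Decompose: A/(s-1) + B/(s+2). A = 1/3, B = -1/3. f(t) = (e^t - e^(-2t))/3

Final answer: (e^t - e^(-2t))/3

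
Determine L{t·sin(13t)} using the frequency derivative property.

L{sin(13t)} = 13/(s² + 169). By L{t·f(t)} = -F'(s): -d/ds[13/(s² + 169)] = -(13)·(-2s)/(s² + 169)² = 26s/(s² + 169)²

Final answer: 26s/(s² + 169)²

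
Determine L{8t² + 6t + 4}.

L{8t² + 6t + 4} = 8·2/s³ + 6/s² + 4/s = 16/s³ + 6/s² + 4/s

Final answer: 16/s³ + 6/s² + 4/s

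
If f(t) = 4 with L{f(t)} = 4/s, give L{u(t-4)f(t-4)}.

Time shift theorem: L{u(t-a)f(t-a)} = e^(-as)F(s). Here a=4, F(s) = 4/s, so L{u(t-4)f(t-4)} = e^(-4s)·4/s

Final answer: e^(-4s)·4/s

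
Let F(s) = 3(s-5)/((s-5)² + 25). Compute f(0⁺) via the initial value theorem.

f(0⁺) = lim_{s→∞} sF(s) = lim_{s→∞} 3s(s-5)/((s-5)² + 25) = 3

Final answer: 3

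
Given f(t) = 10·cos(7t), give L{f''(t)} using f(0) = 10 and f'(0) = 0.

F(s) = 10s/(s² + 49). L{f''(t)} = s²F(s) - sf(0) - f'(0) = 10s³/(s² + 49) - 10s = (10s³ - 10s(s² + 49))/(s² + 49) = -490s/(s² + 49)

Final answer: -490s/(s² + 49)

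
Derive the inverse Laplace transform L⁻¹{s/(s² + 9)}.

L⁻¹{s/(s² + 9)} = cos(3t)

Final answer: cos(3t)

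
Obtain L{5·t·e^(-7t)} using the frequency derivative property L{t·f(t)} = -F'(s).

L{e^(-7t)} = 1/(s+7). By frequency derivative: L{t·e^(-7t)} = -d/ds[1/(s+7)] = -(-1)/(s+7)² = 1/(s+7)². Then L{5·t·e^(-7t)} = 5·1/(s+7)² = 5/(s+7)²

Final answer: 5/(s+7)²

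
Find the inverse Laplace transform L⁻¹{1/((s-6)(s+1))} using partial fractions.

Decompose: A/(s-6) + B/(s+1). A = 1/7, B = -1/7. f(t) = (e^(6t) - e^(-t))/7

Final answer: (e^(6t) - e^(-t))/7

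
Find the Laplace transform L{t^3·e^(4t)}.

L{t^n·e^(at)} = n!/(s-a)^(n+1), so L{t^3·e^(4t)} = 6/(s-4)^4

Final answer: 6/(s-4)^4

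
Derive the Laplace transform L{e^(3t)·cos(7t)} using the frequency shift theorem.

Frequency shift: L{e^(at)f(t)} = F(s-a). L{e^(3t)·cos(7t)} = (s-3)/((s-3)² + 49)

Final answer: (s-3)/((s-3)² + 49)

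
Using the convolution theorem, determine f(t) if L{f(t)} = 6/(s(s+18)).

6/(s(s+18)) = (6/s)·(1/(s+18)) = L{6}·L{e^(-18t)}. By convolution, f(t) = 6*e^(-18t) = ∫₀ᵗ 6·e^(-18τ) dτ = 6·(1 - e^(-18t))/18

Final answer: 6·(1 - e^(-18t))/18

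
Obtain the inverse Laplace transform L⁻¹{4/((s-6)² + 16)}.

Using frequency shift, L⁻¹{4/((s-6)² + 16)} = e^(6t)·sin(4t)

Final answer: e^(6t)·sin(4t)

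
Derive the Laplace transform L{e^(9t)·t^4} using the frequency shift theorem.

L{e^(at)·t^n} = n!/(s-a)^(n+1), so L{e^(9t)·t^4} = 24/(s-9)^5

Final answer: 24/(s-9)^5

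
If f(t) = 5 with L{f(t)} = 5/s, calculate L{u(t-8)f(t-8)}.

Time shift theorem: L{u(t-a)f(t-a)} = e^(-as)F(s). Here a=8, F(s) = 5/s, so L{u(t-8)f(t-8)} = e^(-8s)·5/s

Final answer: e^(-8s)·5/s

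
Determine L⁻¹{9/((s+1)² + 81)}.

Form: b/((s-a)² + b²) → e^(at)sin(bt). With a=-1, b=9

Final answer: e^(-t)·sin(9t)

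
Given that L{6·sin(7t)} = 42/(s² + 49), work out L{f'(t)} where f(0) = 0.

L{f'(t)} = s·F(s) - f(0) = s·42/(s² + 49) - 0 = 42s/(s² + 49)

Final answer: 42s/(s² + 49)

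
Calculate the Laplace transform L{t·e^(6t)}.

L{t^n·e^(at)} = n!/(s-a)^(n+1), so L{t·e^(6t)} = 1/(s-6)^2

Final answer: 1/(s-6)^2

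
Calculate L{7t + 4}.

L{7t + 4} = 7·L{t} + 4·L{1} = 7/s² + 4/s

Final answer: 7/s² + 4/s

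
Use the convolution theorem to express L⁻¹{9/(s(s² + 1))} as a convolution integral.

9/(s(s² + 1)) = (1/s)·(9/(s² + 1)) = L{1}·L{9·sin(t)}. So f(t) = 1*(9·sin(t)) = ∫₀ᵗ 9·sin(τ) dτ

Final answer: ∫₀ᵗ 9·sin(τ) dτ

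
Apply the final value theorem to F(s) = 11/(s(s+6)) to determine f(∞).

f(∞) = lim_{s→0} s·11/(s(s+6)) = lim_{s→0} 11/(s+6) = 11/6 = 11/6

Final answer: 11/6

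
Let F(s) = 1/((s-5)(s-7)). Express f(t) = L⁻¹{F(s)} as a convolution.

1/((s-5)(s-7)) = (1/(s-5))·(1/(s-7)) = L{e^(5t)}·L{e^(7t)}. So f(t) = e^(5t)*e^(7t) = ∫₀ᵗ e^(5τ)·e^(7(t-τ)) dτ

Final answer: ∫₀ᵗ e^(5τ)·e^(7(t-τ)) dτ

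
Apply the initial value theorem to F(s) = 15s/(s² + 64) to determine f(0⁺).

f(0⁺) = lim_{s→∞} s·15s/(s² + 64) = lim_{s→∞} 15s²/(s² + 64) = 15

Final answer: 15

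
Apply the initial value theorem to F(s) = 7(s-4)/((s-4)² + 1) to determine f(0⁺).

f(0⁺) = lim_{s→∞} sF(s) = lim_{s→∞} 7s(s-4)/((s-4)² + 1) = 7

Final answer: 7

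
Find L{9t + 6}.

L{9t + 6} = 9·L{t} + 6·L{1} = 9/s² + 6/s

Final answer: 9/s² + 6/s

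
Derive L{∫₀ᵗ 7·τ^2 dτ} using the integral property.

L{∫₀ᵗ f(τ)dτ} = F(s)/s with f(t) = 7t^2. F(s) = 14/s^3, so L{∫₀ᵗ 7·τ^2 dτ} = (14/s^3)/s = 14/s^4. (Check: ∫₀ᵗ 7·τ^2 dτ = 7t^3/3.)

Final answer: 14/s^4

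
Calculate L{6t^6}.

L{t^n} = n!/s^(n+1). So L{6t^6} = 6·6!/s^7 = 4320/s^7

Final answer: 4320/s^7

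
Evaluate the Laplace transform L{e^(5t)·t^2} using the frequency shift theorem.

L{e^(at)·t^n} = n!/(s-a)^(n+1), so L{e^(5t)·t^2} = 2/(s-5)^3

Final answer: 2/(s-5)^3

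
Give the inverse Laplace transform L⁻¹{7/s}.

L⁻¹{c/s} = c, so L⁻¹{7/s} = 7

Final answer: 7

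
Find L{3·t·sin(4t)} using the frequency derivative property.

L{sin(4t)} = 4/(s² + 16). By L{t·f(t)} = -F'(s): -d/ds[4/(s² + 16)] = -(4)·(-2s)/(s² + 16)² = 8s/(s² + 16)². Then L{3·t·sin(4t)} = 3·8s/(s² + 16)² = 24s/(s² + 16)²

Final answer: 24s/(s² + 16)²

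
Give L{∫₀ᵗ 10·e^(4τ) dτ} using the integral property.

L{∫₀ᵗ f(τ)dτ} = F(s)/s with F(s) = 10/(s-4), so L{∫₀ᵗ 10·e^(4τ) dτ} = 10/(s(s-4))

Final answer: 10/(s(s-4))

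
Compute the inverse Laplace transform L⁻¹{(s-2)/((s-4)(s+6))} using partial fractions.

Using partial fractions, f(t) = (2e^(4t) + 8e^(-6t))/10

Final answer: (2e^(4t) + 8e^(-6t))/10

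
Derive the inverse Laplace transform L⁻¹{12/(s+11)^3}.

L⁻¹{n!/(s-a)^(n+1)} = t^n·e^(at) with n=2, a=-11. So L⁻¹{2/(s+11)^3} = t^2·e^(-11t), and L⁻¹{12/(s+11)^3} = (12/2)·t^2·e^(-11t) = 6·t^2·e^(-11t)

Final answer: 6·t^2·e^(-11t)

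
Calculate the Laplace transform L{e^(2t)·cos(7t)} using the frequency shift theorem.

Frequency shift: L{e^(at)f(t)} = F(s-a). L{e^(2t)·cos(7t)} = (s-2)/((s-2)² + 49)

Final answer: (s-2)/((s-2)² + 49)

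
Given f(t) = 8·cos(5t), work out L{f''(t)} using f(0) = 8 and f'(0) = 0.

F(s) = 8s/(s² + 25). L{f''(t)} = s²F(s) - sf(0) - f'(0) = 8s³/(s² + 25) - 8s = (8s³ - 8s(s² + 25))/(s² + 25) = -200s/(s² + 25)

Final answer: -200s/(s² + 25)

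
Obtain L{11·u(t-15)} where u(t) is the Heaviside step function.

L{u(t-a)} = e^(-as)/s. Here a=15, so L{u(t-15)} = e^(-15s)/s, and L{11·u(t-15)} = 11·e^(-15s)/s

Final answer: 11·e^(-15s)/s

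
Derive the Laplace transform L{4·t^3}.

L{t^n} = n!/s^(n+1), so L{t^3} = 6/s^4. Then L{4·t^3} = 4·6/s^4 = 24/s^4

Final answer: 24/s^4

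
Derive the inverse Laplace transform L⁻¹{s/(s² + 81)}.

L⁻¹{s/(s² + 81)} = cos(9t)

Final answer: cos(9t)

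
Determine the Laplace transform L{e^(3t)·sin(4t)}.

L{e^(at)·sin(ωt)} = ω/((s-a)² + ω²), so L{e^(3t)·sin(4t)} = 4/((s-3)² + 16)

Final answer: 4/((s-3)² + 16)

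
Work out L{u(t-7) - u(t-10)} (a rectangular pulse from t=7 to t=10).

L{u(t-a)} = e^(-as)/s. L{u(t-7) - u(t-10)} = (e^(-7s) - e^(-10s))/s

Final answer: (e^(-7s) - e^(-10s))/s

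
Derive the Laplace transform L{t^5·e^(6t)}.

L{t^n·e^(at)} = n!/(s-a)^(n+1), so L{t^5·e^(6t)} = 120/(s-6)^6

Final answer: 120/(s-6)^6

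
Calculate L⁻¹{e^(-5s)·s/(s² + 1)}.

L⁻¹{s/(s² + 1)} = cos(t). By the time shift theorem, L⁻¹{e^(-as)F(s)} = u(t-a)f(t-a) with a=5, so L⁻¹{e^(-5s)·s/(s² + 1)} = u(t-5)·cos((t-5))

Final answer: u(t-5)·cos((t-5))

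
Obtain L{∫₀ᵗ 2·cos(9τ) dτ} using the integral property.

L{∫₀ᵗ f(τ)dτ} = F(s)/s with F(s) = 2s/(s² + 81), so the result is (2s/(s² + 81))/s = 2/(s² + 81)

Final answer: 2/(s² + 81)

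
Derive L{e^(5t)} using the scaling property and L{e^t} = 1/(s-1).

Using L{f(at)} = (1/a)F(s/a) with a=5 and f(t) = e^t: L{e^(5t)} = (1/5) · 1/((s/5)-1) = (1/5) · 5/(s-5) = 1/(s-5)

Final answer: 1/(s-5)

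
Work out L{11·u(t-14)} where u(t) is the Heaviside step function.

L{u(t-a)} = e^(-as)/s. Here a=14, so L{u(t-14)} = e^(-14s)/s, and L{11·u(t-14)} = 11·e^(-14s)/s

Final answer: 11·e^(-14s)/s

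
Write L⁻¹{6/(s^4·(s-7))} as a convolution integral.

6/(s^4·(s-7)) = (6/s^4)·(1/(s-7)) = L{t^3}·L{e^(7t)}. So f(t) = t^3*e^(7t) = ∫₀ᵗ τ^3·e^(7(t-τ)) dτ

Final answer: ∫₀ᵗ τ^3·e^(7(t-τ)) dτ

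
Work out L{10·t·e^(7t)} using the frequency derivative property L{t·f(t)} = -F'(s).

L{e^(7t)} = 1/(s-7). By frequency derivative: L{t·e^(7t)} = -d/ds[1/(s-7)] = -(-1)/(s-7)² = 1/(s-7)². Then L{10·t·e^(7t)} = 10·1/(s-7)² = 10/(s-7)²

Final answer: 10/(s-7)²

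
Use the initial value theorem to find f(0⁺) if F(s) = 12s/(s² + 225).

f(0⁺) = lim_{s→∞} s·12s/(s² + 225) = lim_{s→∞} 12s²/(s² + 225) = 12

Final answer: 12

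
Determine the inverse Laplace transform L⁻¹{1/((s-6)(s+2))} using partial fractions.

Decompose: A/(s-6) + B/(s+2). A = 1/8, B = -1/8. f(t) = (e^(6t) - e^(-2t))/8

Final answer: (e^(6t) - e^(-2t))/8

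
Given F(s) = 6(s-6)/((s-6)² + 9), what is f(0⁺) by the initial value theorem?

f(0⁺) = lim_{s→∞} sF(s) = lim_{s→∞} 6s(s-6)/((s-6)² + 9) = 6

Final answer: 6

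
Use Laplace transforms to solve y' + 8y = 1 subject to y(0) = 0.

sY + 8Y = 1/s. Y = 1/(s(s+8)). Partial fractions: Y = 1/8/s - 1/8/(s+8)

Final answer: y(t) = 1/8(1 - e^(-8t))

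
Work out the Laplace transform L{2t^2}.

L{2t^2} = 2 · L{t^2} = 2 · 2/s^3 = 4/s^3

Final answer: 4/s^3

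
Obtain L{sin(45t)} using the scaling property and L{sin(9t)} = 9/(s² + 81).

Using L{f(at)} = (1/a)F(s/a) with a=5: L{sin(45t)} = (1/5) · 9/((s/5)² + 81) = (1/5) · 9·25/(s² + 2025) = 45/(s² + 2025)

Final answer: 45/(s² + 2025)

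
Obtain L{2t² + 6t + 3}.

L{2t² + 6t + 3} = 2·2/s³ + 6/s² + 3/s = 4/s³ + 6/s² + 3/s

Final answer: 4/s³ + 6/s² + 3/s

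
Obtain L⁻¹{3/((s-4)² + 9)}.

Form: b/((s-a)² + b²) → e^(at)sin(bt). With a=4, b=3

Final answer: e^(4t)·sin(3t)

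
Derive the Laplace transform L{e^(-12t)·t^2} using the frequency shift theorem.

L{e^(at)·t^n} = n!/(s-a)^(n+1), so L{e^(-12t)·t^2} = 2/(s+12)^3

Final answer: 2/(s+12)^3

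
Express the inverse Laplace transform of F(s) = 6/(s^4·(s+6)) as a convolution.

6/(s^4·(s+6)) = (6/s^4)·(1/(s+6)) = L{t^3}·L{e^(-6t)}. So f(t) = t^3*e^(-6t) = ∫₀ᵗ τ^3·e^(-6(t-τ)) dτ

Final answer: ∫₀ᵗ τ^3·e^(-6(t-τ)) dτ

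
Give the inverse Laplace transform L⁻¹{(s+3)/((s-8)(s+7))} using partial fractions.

Using partial fractions, f(t) = (11e^(8t) + 4e^(-7t))/15

Final answer: (11e^(8t) + 4e^(-7t))/15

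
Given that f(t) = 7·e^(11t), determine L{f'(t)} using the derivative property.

f(0) = 7, F(s) = 7/(s-11). L{f'(t)} = s·F(s) - f(0) = 7s/(s-11) - 7 = (7s - 7(s-11))/(s-11) = 77/(s-11)

Final answer: 77/(s-11)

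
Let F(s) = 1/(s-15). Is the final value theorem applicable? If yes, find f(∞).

sF(s) = s/(s-15) has a pole at s = 15 in the right half-plane. Theorem does NOT apply (unstable system; f(t) = e^(15t) grows without bound).

Final answer: Not applicable (unstable)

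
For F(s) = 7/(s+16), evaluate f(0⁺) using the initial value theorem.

f(0⁺) = lim_{s→∞} s·7/(s+16) = lim_{s→∞} 7s/(s+16) = 7

Final answer: 7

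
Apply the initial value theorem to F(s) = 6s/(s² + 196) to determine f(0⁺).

f(0⁺) = lim_{s→∞} s·6s/(s² + 196) = lim_{s→∞} 6s²/(s² + 196) = 6

Final answer: 6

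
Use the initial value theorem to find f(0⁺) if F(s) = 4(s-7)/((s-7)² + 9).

f(0⁺) = lim_{s→∞} sF(s) = lim_{s→∞} 4s(s-7)/((s-7)² + 9) = 4

Final answer: 4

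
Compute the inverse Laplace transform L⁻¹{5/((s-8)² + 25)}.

Using frequency shift, L⁻¹{5/((s-8)² + 25)} = e^(8t)·sin(5t)

Final answer: e^(8t)·sin(5t)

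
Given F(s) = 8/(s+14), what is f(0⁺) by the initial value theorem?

f(0⁺) = lim_{s→∞} s·8/(s+14) = lim_{s→∞} 8s/(s+14) = 8

Final answer: 8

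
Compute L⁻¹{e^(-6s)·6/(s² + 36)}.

L⁻¹{6/(s² + 36)} = sin(6t). By the time shift theorem, L⁻¹{e^(-as)F(s)} = u(t-a)f(t-a) with a=6, so L⁻¹{e^(-6s)·6/(s² + 36)} = u(t-6)·sin(6(t-6))

Final answer: u(t-6)·sin(6(t-6))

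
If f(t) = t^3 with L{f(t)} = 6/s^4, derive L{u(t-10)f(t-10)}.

Time shift theorem: L{u(t-a)f(t-a)} = e^(-as)F(s). Here a=10, F(s) = 6/s^4, so L{u(t-10)f(t-10)} = e^(-10s)·6/s^4

Final answer: e^(-10s)·6/s^4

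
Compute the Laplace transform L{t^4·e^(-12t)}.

L{t^n·e^(at)} = n!/(s-a)^(n+1), so L{t^4·e^(-12t)} = 24/(s+12)^5

Final answer: 24/(s+12)^5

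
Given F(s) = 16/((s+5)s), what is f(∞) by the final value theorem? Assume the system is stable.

f(∞) = lim_{s→0} sF(s) = lim_{s→0} 16/(s+5) = 16/5

Final answer: 16/5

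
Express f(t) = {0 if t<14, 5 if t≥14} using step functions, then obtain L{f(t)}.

f(t) = 5·u(t-14). L{u(t-14)} = e^(-14s)/s, so L{f(t)} = 5·e^(-14s)/s

Final answer: 5·e^(-14s)/s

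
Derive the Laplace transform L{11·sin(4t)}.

L{sin(ωt)} = ω/(s² + ω²), so L{sin(4t)} = 4/(s² + 16). Then L{11·sin(4t)} = 11·4/(s² + 16) = 44/(s² + 16)

Final answer: 44/(s² + 16)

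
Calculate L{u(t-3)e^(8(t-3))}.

u(t-a)f(t-a) with f(t)=e^(8t). L{e^(8t)} = 1/(s-8). By time shift: e^(-3s)/(s-8)

Final answer: e^(-3s)/(s-8)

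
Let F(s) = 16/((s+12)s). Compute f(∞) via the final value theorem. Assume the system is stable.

f(∞) = lim_{s→0} sF(s) = lim_{s→0} 16/(s+12) = 4/3

Final answer: 4/3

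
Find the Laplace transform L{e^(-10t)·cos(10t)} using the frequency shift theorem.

Frequency shift: L{e^(at)f(t)} = F(s-a). L{e^(-10t)·cos(10t)} = (s+10)/((s+10)² + 100)

Final answer: (s+10)/((s+10)² + 100)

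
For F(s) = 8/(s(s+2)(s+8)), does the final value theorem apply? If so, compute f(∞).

Poles of sF(s) = 8/((s+2)(s+8)) are at s = -2 and s = -8, both in the left half-plane. Theorem applies. f(∞) = lim_{s→0} sF(s) = 8/(2·8) = 1/2

Final answer: 1/2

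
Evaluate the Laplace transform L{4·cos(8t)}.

L{cos(ωt)} = s/(s² + ω²), so L{cos(8t)} = s/(s² + 64). Then L{4·cos(8t)} = 4·s/(s² + 64) = 4s/(s² + 64)

Final answer: 4s/(s² + 64)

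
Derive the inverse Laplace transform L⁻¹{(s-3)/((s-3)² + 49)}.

Using frequency shift, L⁻¹{(s-3)/((s-3)² + 49)} = e^(3t)·cos(7t)

Final answer: e^(3t)·cos(7t)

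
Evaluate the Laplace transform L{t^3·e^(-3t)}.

L{t^n·e^(at)} = n!/(s-a)^(n+1), so L{t^3·e^(-3t)} = 6/(s+3)^4

Final answer: 6/(s+3)^4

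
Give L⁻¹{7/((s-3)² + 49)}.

Form: b/((s-a)² + b²) → e^(at)sin(bt). With a=3, b=7

Final answer: e^(3t)·sin(7t)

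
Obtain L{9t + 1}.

L{9t + 1} = 9·L{t} + L{1} = 9/s² + 1/s

Final answer: 9/s² + 1/s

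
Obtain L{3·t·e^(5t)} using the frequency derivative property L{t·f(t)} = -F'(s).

L{e^(5t)} = 1/(s-5). By frequency derivative: L{t·e^(5t)} = -d/ds[1/(s-5)] = -(-1)/(s-5)² = 1/(s-5)². Then L{3·t·e^(5t)} = 3·1/(s-5)² = 3/(s-5)²

Final answer: 3/(s-5)²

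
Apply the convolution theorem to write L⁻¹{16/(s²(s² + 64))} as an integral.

16/(s²(s² + 64)) = (1/s²)·(16/(s² + 64)) = L{t}·L{2·sin(8t)}. So f(t) = t*(2·sin(8t)) = ∫₀ᵗ 2τ·sin(8(t-τ)) dτ

Final answer: ∫₀ᵗ 2τ·sin(8(t-τ)) dτ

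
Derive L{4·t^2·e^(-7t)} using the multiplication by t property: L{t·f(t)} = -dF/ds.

Using L{t^n·e^(at)} = n!/(s-a)^(n+1), L{t^2·e^(-7t)} = 2/(s+7)^3, so L{4·t^2·e^(-7t)} = 4·2/(s+7)^3 = 8/(s+7)^3

Final answer: 8/(s+7)^3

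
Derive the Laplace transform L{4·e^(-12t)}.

L{e^(at)} = 1/(s-a), so L{e^(-12t)} = 1/(s+12). Then L{4·e^(-12t)} = 4/(s+12)

Final answer: 4/(s+12)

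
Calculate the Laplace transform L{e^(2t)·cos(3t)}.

L{e^(at)·cos(ωt)} = (s-a)/((s-a)² + ω²), so L{e^(2t)·cos(3t)} = (s-2)/((s-2)² + 9)

Final answer: (s-2)/((s-2)² + 9)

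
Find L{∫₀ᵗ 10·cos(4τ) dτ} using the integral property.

L{∫₀ᵗ f(τ)dτ} = F(s)/s with F(s) = 10s/(s² + 16), so the result is (10s/(s² + 16))/s = 10/(s² + 16)

Final answer: 10/(s² + 16)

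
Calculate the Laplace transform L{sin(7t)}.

L{sin(ωt)} = ω/(s² + ω²), so L{sin(7t)} = 7/(s² + 49)

Final answer: 7/(s² + 49)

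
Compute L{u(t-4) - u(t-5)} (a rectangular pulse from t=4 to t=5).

L{u(t-a)} = e^(-as)/s. L{u(t-4) - u(t-5)} = (e^(-4s) - e^(-5s))/s

Final answer: (e^(-4s) - e^(-5s))/s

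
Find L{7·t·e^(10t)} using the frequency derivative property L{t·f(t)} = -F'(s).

L{e^(10t)} = 1/(s-10). By frequency derivative: L{t·e^(10t)} = -d/ds[1/(s-10)] = -(-1)/(s-10)² = 1/(s-10)². Then L{7·t·e^(10t)} = 7·1/(s-10)² = 7/(s-10)²

Final answer: 7/(s-10)²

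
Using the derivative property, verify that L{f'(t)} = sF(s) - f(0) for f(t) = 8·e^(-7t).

f'(t) = -56e^(-7t). Direct: L{f'(t)} = -56/(s+7). Property: s·8/(s+7) - 8 = (8s - 8(s+7))/(s+7) = -56/(s+7). ✓

Final answer: -56/(s+7)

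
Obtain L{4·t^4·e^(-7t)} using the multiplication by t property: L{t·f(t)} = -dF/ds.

Using L{t^n·e^(at)} = n!/(s-a)^(n+1), L{t^4·e^(-7t)} = 24/(s+7)^5, so L{4·t^4·e^(-7t)} = 4·24/(s+7)^5 = 96/(s+7)^5

Final answer: 96/(s+7)^5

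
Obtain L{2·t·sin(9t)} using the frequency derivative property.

L{sin(9t)} = 9/(s² + 81). By L{t·f(t)} = -F'(s): -d/ds[9/(s² + 81)] = -(9)·(-2s)/(s² + 81)² = 18s/(s² + 81)². Then L{2·t·sin(9t)} = 2·18s/(s² + 81)² = 36s/(s² + 81)²

Final answer: 36s/(s² + 81)²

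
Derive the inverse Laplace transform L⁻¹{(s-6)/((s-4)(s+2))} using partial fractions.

Using partial fractions, f(t) = (-2e^(4t) + 8e^(-2t))/6

Final answer: (-2e^(4t) + 8e^(-2t))/6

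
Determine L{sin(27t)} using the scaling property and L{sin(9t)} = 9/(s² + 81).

Using L{f(at)} = (1/a)F(s/a) with a=3: L{sin(27t)} = (1/3) · 9/((s/3)² + 81) = (1/3) · 9·9/(s² + 729) = 27/(s² + 729)

Final answer: 27/(s² + 729)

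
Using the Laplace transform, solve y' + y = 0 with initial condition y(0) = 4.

L{y'} + L{y} = 0. sY - 4 + Y = 0. Y(s+1) = 4. Y = 4/(s+1)

Final answer: y(t) = 4e^(-t)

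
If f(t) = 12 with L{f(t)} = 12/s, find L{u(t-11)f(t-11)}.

Time shift theorem: L{u(t-a)f(t-a)} = e^(-as)F(s). Here a=11, F(s) = 12/s, so L{u(t-11)f(t-11)} = e^(-11s)·12/s

Final answer: e^(-11s)·12/s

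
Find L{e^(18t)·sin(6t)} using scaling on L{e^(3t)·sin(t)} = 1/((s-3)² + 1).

Scaling with a=6: L{e^(18t)·sin(6t)} = (1/6) · 1/((s/6-3)² + 1). Simplifying: 6/((s-18)² + 36)

Final answer: 6/((s-18)² + 36)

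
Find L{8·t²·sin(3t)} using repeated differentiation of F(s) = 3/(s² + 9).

F(s) = 3/(s² + 9). F'(s) = -6s/(s² + 9)². F''(s) = -6(9 - 3s²)/(s² + 9)³ = (18s² - 54)/(s² + 9)³. So L{t²·sin(3t)} = (-1)² F''(s) = (18s² - 54)/(s² + 9)³. Then L{8·t²·sin(3t)} = 8·(18s² - 54)/(s² + 9)³ = (144s² - 432)/(s² + 9)³

Final answer: (144s² - 432)/(s² + 9)³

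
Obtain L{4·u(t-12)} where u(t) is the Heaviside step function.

L{u(t-a)} = e^(-as)/s. Here a=12, so L{u(t-12)} = e^(-12s)/s, and L{4·u(t-12)} = 4·e^(-12s)/s

Final answer: 4·e^(-12s)/s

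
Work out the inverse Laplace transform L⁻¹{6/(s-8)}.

L⁻¹{1/(s-a)} = e^(at), so L⁻¹{1/(s-8)} = e^(8t), and L⁻¹{6/(s-8)} = 6·e^(8t)

Final answer: 6·e^(8t)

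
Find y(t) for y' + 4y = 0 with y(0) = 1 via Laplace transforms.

L{y'} + 4L{y} = 0. sY - 1 + 4Y = 0. Y(s+4) = 1. Y = 1/(s+4)

Final answer: y(t) = e^(-4t)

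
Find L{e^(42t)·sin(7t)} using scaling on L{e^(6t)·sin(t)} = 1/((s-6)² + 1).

Scaling with a=7: L{e^(42t)·sin(7t)} = (1/7) · 1/((s/7-6)² + 1). Simplifying: 7/((s-42)² + 49)

Final answer: 7/((s-42)² + 49)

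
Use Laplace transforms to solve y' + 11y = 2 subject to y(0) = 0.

sY + 11Y = 2/s. Y = 2/(s(s+11)). Partial fractions: Y = 2/11/s - 2/11/(s+11)

Final answer: y(t) = 2/11(1 - e^(-11t))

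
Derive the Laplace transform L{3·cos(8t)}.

L{cos(ωt)} = s/(s² + ω²), so L{cos(8t)} = s/(s² + 64). Then L{3·cos(8t)} = 3·s/(s² + 64) = 3s/(s² + 64)

Final answer: 3s/(s² + 64)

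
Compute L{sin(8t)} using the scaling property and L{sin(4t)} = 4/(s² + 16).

Using L{f(at)} = (1/a)F(s/a) with a=2: L{sin(8t)} = (1/2) · 4/((s/2)² + 16) = (1/2) · 4·4/(s² + 64) = 8/(s² + 64)

Final answer: 8/(s² + 64)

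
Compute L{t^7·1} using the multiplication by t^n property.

L{1} = 1/s. d^1/ds^1[1/s] = -1/s². d^2/ds^2[1/s] = 2/s^3. d^3/ds^3[1/s] = -6/s^4. d^4/ds^4[1/s] = 24/s^5. d^5/ds^5[1/s] = -120/s^6. d^6/ds^6[1/s] = 720/s^7. d^7/ds^7[1/s] = -5040/s^8. So L{t^7} = (-1)^{7}·-5040/s^8 = 5040/s^8

Final answer: 5040/s^8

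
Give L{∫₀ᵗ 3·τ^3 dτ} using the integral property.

L{∫₀ᵗ f(τ)dτ} = F(s)/s with f(t) = 3t^3. F(s) = 18/s^4, so L{∫₀ᵗ 3·τ^3 dτ} = (18/s^4)/s = 18/s^5. (Check: ∫₀ᵗ 3·τ^3 dτ = 3t^4/4.)

Final answer: 18/s^5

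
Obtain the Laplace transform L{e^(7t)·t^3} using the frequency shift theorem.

L{e^(at)·t^n} = n!/(s-a)^(n+1), so L{e^(7t)·t^3} = 6/(s-7)^4

Final answer: 6/(s-7)^4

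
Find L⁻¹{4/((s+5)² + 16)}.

Form: b/((s-a)² + b²) → e^(at)sin(bt). With a=-5, b=4

Final answer: e^(-5t)·sin(4t)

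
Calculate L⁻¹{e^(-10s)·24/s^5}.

L⁻¹{24/s^5} = t^4. By the time shift theorem, L⁻¹{e^(-as)F(s)} = u(t-a)f(t-a) with a=10, so L⁻¹{e^(-10s)·24/s^5} = u(t-10)·(t-10)^4

Final answer: u(t-10)·(t-10)^4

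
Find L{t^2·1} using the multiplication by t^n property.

L{1} = 1/s. d^1/ds^1[1/s] = -1/s². d^2/ds^2[1/s] = 2/s^3. So L{t^2} = (-1)^{2}·2/s^3 = 2/s^3

Final answer: 2/s^3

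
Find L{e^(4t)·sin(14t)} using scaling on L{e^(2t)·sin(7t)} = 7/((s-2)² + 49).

Scaling with a=2: L{e^(4t)·sin(14t)} = (1/2) · 7/((s/2-2)² + 49). Simplifying: 14/((s-4)² + 196)

Final answer: 14/((s-4)² + 196)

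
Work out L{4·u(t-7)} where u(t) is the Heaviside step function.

L{u(t-a)} = e^(-as)/s. Here a=7, so L{u(t-7)} = e^(-7s)/s, and L{4·u(t-7)} = 4·e^(-7s)/s

Final answer: 4·e^(-7s)/s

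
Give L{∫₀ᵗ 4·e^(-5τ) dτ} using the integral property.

L{∫₀ᵗ f(τ)dτ} = F(s)/s with F(s) = 4/(s+5), so L{∫₀ᵗ 4·e^(-5τ) dτ} = 4/(s(s+5))

Final answer: 4/(s(s+5))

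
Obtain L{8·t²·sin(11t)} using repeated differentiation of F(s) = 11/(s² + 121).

F(s) = 11/(s² + 121). F'(s) = -22s/(s² + 121)². F''(s) = -22(121 - 3s²)/(s² + 121)³ = (66s² - 2662)/(s² + 121)³. So L{t²·sin(11t)} = (-1)² F''(s) = (66s² - 2662)/(s² + 121)³. Then L{8·t²·sin(11t)} = 8·(66s² - 2662)/(s² + 121)³ = (528s² - 21296)/(s² + 121)³

Final answer: (528s² - 21296)/(s² + 121)³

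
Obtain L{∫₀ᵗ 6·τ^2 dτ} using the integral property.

L{∫₀ᵗ f(τ)dτ} = F(s)/s with f(t) = 6t^2. F(s) = 12/s^3, so L{∫₀ᵗ 6·τ^2 dτ} = (12/s^3)/s = 12/s^4. (Check: ∫₀ᵗ 6·τ^2 dτ = 6t^3/3.)

Final answer: 12/s^4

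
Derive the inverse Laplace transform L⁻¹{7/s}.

L⁻¹{c/s} = c, so L⁻¹{7/s} = 7

Final answer: 7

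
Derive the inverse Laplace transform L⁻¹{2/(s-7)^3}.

L⁻¹{n!/(s-a)^(n+1)} = t^n·e^(at), so L⁻¹{2/(s-7)^3} = t^2·e^(7t)

Final answer: t^2·e^(7t)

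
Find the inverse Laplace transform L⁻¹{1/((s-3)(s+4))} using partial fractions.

Decompose: A/(s-3) + B/(s+4). A = 1/7, B = -1/7. f(t) = (e^(3t) - e^(-4t))/7

Final answer: (e^(3t) - e^(-4t))/7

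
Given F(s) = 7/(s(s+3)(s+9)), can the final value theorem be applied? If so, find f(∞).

Poles of sF(s) = 7/((s+3)(s+9)) are at s = -3 and s = -9, both in the left half-plane. Theorem applies. f(∞) = lim_{s→0} sF(s) = 7/(3·9) = 7/27

Final answer: 7/27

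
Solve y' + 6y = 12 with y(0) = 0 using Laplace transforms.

sY + 6Y = 12/s. Y = 12/(s(s+6)). Partial fractions: Y = 2/s - 2/(s+6)

Final answer: y(t) = 2(1 - e^(-6t))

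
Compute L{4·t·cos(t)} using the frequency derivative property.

L{cos(t)} = s/(s² + 1). Derivative: d/ds[s/(s² + 1)] = [(s² + 1) - s·2s]/(s² + 1)² = (1 - s²)/(s² + 1)². So L{t·cos(t)} = -F'(s) = (s² - 1)/(s² + 1)². Then L{4·t·cos(t)} = 4·(s² - 1)/(s² + 1)²

Final answer: 4·(s² - 1)/(s² + 1)²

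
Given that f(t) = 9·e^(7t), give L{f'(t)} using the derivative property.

f(0) = 9, F(s) = 9/(s-7). L{f'(t)} = s·F(s) - f(0) = 9s/(s-7) - 9 = (9s - 9(s-7))/(s-7) = 63/(s-7)

Final answer: 63/(s-7)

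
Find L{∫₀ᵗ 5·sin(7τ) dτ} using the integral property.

L{∫₀ᵗ f(τ)dτ} = F(s)/s with F(s) = 35/(s² + 49), so the result is (35/(s² + 49))/s = 35/(s(s² + 49))

Final answer: 35/(s(s² + 49))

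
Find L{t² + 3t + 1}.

L{t² + 3t + 1} = 2/s³ + 3/s² + 1/s = 2/s³ + 3/s² + 1/s

Final answer: 2/s³ + 3/s² + 1/s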